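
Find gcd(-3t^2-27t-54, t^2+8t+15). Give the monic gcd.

t+3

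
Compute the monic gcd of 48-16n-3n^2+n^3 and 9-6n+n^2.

-3+n

By polynomial division,
  n^3-3n^2-16n+48 = (n+3)(n^2-6n+9) + (-7n+21)
  n^2-6n+9 = (-(1/7)n+3/7)(-7n+21) + (0)
Last nonzero remainder: -7n+21. Dividing through by -7 gives the monic gcd n-3.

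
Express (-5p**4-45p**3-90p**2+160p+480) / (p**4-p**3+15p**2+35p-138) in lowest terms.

(-5p**2-40p-80)/(p**2-2p+23)

Repeated division with remainder:
  -5p**4-45p**3-90p**2+160p+480 = (-5)(p**4-p**3+15p**2+35p-138) + (-50p**3-15p**2+335p-210)
  p**4-p**3+15p**2+35p-138 = (-(1/50)p+13/500)(-50p**3-15p**2+335p-210) + ((2209/100)p**2+(2209/100)p-6627/50)
  -50p**3-15p**2+335p-210 = (-(5000/2209)p+3500/2209)((2209/100)p**2+(2209/100)p-6627/50) + (0)
Last nonzero remainder: (2209/100)p**2+(2209/100)p-6627/50. Dividing through by 2209/100 gives the monic gcd p**2+p-6.
Cancel p**2+p-6 from numerator and denominator to get the reduced form.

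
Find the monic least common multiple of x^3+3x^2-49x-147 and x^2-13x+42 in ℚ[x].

x^4-3x^3-67x^2+147x+882

Repeated division with remainder:
  x^3+3x^2-49x-147 = (x+16)(x^2-13x+42) + (117x-819)
  x^2-13x+42 = ((1/117)x-2/39)(117x-819) + (0)
Last nonzero remainder: 117x-819. Dividing through by 117 gives the monic gcd x-7.
Then lcm(f, g) = f·g / gcd(f, g); expanding and making the result monic gives the answer.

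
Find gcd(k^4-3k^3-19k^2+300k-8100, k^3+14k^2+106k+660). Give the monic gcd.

k+10

Euclidean algorithm in ℚ[k]:
  k^4-3k^3-19k^2+300k-8100 = (k-17)(k^3+14k^2+106k+660) + (113k^2+1442k+3120)
  k^3+14k^2+106k+660 = ((1/113)k+140/12769)(113k^2+1442k+3120) + ((799074/12769)k+7990740/12769)
  113k^2+1442k+3120 = ((1442897/799074)k+663988/133179)((799074/12769)k+7990740/12769) + (0)
Last nonzero remainder: (799074/12769)k+7990740/12769. Dividing through by 799074/12769 gives the monic gcd k+10.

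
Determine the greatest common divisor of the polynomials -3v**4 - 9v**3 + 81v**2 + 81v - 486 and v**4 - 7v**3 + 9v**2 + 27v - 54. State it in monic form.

v**2 - 6v + 9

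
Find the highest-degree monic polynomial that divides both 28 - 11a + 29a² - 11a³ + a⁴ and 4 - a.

By polynomial division,
  a⁴ - 11a³ + 29a² - 11a + 28 = (-a³ + 7a² - a + 7)(-a + 4) + (0)
Last nonzero remainder: -a + 4. Dividing through by -1 gives the monic gcd a - 4.

-4 + a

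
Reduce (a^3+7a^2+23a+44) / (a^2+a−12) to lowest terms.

Repeated division with remainder:
  a^3+7a^2+23a+44 = (a+6)(a^2+a−12) + (29a+116)
  a^2+a−12 = ((1/29)a−3/29)(29a+116) + (0)
Last nonzero remainder: 29a+116. Dividing through by 29 gives the monic gcd a+4.
Cancel a+4 from numerator and denominator to get the reduced form.

(a^2+3a+11)/(a−3)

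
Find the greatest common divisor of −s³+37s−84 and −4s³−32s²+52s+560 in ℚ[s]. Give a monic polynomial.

s²+3s−28

Repeated division with remainder:
  −s³+37s−84 = (1/4)(−4s³−32s²+52s+560) + (8s²+24s−224)
  −4s³−32s²+52s+560 = (−(1/2)s−5/2)(8s²+24s−224) + (0)
Last nonzero remainder: 8s²+24s−224. Dividing through by 8 gives the monic gcd s²+3s−28.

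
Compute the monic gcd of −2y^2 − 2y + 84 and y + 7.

y + 7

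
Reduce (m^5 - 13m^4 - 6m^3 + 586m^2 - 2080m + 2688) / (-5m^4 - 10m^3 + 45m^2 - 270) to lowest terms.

(-m^3 + 9m^2 + 48m - 448)/(5m^2 + 30m + 45)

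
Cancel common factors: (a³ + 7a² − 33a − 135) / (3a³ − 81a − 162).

Repeated division with remainder:
  a³ + 7a² − 33a − 135 = (1/3)(3a³ − 81a − 162) + (7a² − 6a − 81)
  3a³ − 81a − 162 = ((3/7)a + 18/49)(7a² − 6a − 81) + (−(2160/49)a − 6480/49)
  7a² − 6a − 81 = (−(343/2160)a + 49/80)(−(2160/49)a − 6480/49) + (0)
Last nonzero remainder: −(2160/49)a − 6480/49. Dividing through by −2160/49 gives the monic gcd a + 3.
Cancel a + 3 from numerator and denominator to get the reduced form.

(a² + 4a − 45)/(3a² − 9a − 54)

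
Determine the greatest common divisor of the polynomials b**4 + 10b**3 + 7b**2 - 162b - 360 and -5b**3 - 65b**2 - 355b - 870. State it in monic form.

Euclidean algorithm in ℚ[b]:
  b**4 + 10b**3 + 7b**2 - 162b - 360 = (-(1/5)b + 3/5)(-5b**3 - 65b**2 - 355b - 870) + (-25b**2 - 123b + 162)
  -5b**3 - 65b**2 - 355b - 870 = ((1/5)b + 202/125)(-25b**2 - 123b + 162) + (-(23579/125)b - 141474/125)
  -25b**2 - 123b + 162 = ((3125/23579)b - 3375/23579)(-(23579/125)b - 141474/125) + (0)
Last nonzero remainder: -(23579/125)b - 141474/125. Dividing through by -23579/125 gives the monic gcd b + 6.

b + 6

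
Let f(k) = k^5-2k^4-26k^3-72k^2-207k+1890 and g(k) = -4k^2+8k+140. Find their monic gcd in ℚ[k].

By polynomial division,
  k^5-2k^4-26k^3-72k^2-207k+1890 = (-(1/4)k^3-(9/4)k+27/2)(-4k^2+8k+140) + (0)
Last nonzero remainder: -4k^2+8k+140. Dividing through by -4 gives the monic gcd k^2-2k-35.

k^2-2k-35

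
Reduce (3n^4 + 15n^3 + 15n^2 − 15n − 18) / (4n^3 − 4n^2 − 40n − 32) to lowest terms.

(3n^2 + 6n − 9)/(4n − 16)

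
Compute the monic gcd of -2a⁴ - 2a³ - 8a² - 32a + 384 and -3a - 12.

a + 4

Apply the Euclidean algorithm:
  -2a⁴ - 2a³ - 8a² - 32a + 384 = ((2/3)a³ - 2a² + (32/3)a - 32)(-3a - 12) + (0)
Last nonzero remainder: -3a - 12. Dividing through by -3 gives the monic gcd a + 4.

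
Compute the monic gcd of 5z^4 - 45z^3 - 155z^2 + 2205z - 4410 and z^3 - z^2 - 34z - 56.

Repeated division with remainder:
  5z^4 - 45z^3 - 155z^2 + 2205z - 4410 = (5z - 40)(z^3 - z^2 - 34z - 56) + (-25z^2 + 1125z - 6650)
  z^3 - z^2 - 34z - 56 = (-(1/25)z - 44/25)(-25z^2 + 1125z - 6650) + (1680z - 11760)
  -25z^2 + 1125z - 6650 = (-(5/336)z + 95/168)(1680z - 11760) + (0)
Last nonzero remainder: 1680z - 11760. Dividing through by 1680 gives the monic gcd z - 7.

z - 7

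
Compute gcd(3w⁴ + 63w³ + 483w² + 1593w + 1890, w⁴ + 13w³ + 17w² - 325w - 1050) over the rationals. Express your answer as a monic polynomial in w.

w³ + 18w² + 107w + 210

Apply the Euclidean algorithm:
  3w⁴ + 63w³ + 483w² + 1593w + 1890 = (3)(w⁴ + 13w³ + 17w² - 325w - 1050) + (24w³ + 432w² + 2568w + 5040)
  w⁴ + 13w³ + 17w² - 325w - 1050 = ((1/24)w - 5/24)(24w³ + 432w² + 2568w + 5040) + (0)
Last nonzero remainder: 24w³ + 432w² + 2568w + 5040. Dividing through by 24 gives the monic gcd w³ + 18w² + 107w + 210.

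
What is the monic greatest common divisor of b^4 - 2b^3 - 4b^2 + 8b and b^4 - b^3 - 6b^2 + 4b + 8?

Apply the Euclidean algorithm:
  b^4 - 2b^3 - 4b^2 + 8b = (b^4 - b^3 - 6b^2 + 4b + 8) + (-b^3 + 2b^2 + 4b - 8)
  b^4 - b^3 - 6b^2 + 4b + 8 = (-b - 1)(-b^3 + 2b^2 + 4b - 8) + (0)
Last nonzero remainder: -b^3 + 2b^2 + 4b - 8. Dividing through by -1 gives the monic gcd b^3 - 2b^2 - 4b + 8.

b^3 - 2b^2 - 4b + 8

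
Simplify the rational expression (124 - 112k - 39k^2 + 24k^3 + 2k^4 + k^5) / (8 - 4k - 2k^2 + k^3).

Apply the Euclidean algorithm:
  k^5 + 2k^4 + 24k^3 - 39k^2 - 112k + 124 = (k^2 + 4k + 36)(k^3 - 2k^2 - 4k + 8) + (41k^2 - 164)
  k^3 - 2k^2 - 4k + 8 = ((1/41)k - 2/41)(41k^2 - 164) + (0)
Last nonzero remainder: 41k^2 - 164. Dividing through by 41 gives the monic gcd k^2 - 4.
Cancel k^2 - 4 from numerator and denominator to get the reduced form.

(-31 + 28k + 2k^2 + k^3)/(-2 + k)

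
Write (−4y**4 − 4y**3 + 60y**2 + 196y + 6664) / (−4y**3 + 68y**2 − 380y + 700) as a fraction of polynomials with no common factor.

(y**3 + 8y**2 + 41y + 238)/(y**2 − 10y + 25)

Apply the Euclidean algorithm:
  −4y**4 − 4y**3 + 60y**2 + 196y + 6664 = (y + 18)(−4y**3 + 68y**2 − 380y + 700) + (−784y**2 + 6336y − 5936)
  −4y**3 + 68y**2 − 380y + 700 = ((1/196)y − 437/9604)(−784y**2 + 6336y − 5936) + (−(147456/2401)y + 147456/343)
  −784y**2 + 6336y − 5936 = ((117649/9216)y − 127253/9216)(−(147456/2401)y + 147456/343) + (0)
Last nonzero remainder: −(147456/2401)y + 147456/343. Dividing through by −147456/2401 gives the monic gcd y − 7.
Cancel y − 7 from numerator and denominator to get the reduced form.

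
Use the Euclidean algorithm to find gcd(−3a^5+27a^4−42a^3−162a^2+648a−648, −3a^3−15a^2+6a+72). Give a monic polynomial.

Repeated division with remainder:
  −3a^5+27a^4−42a^3−162a^2+648a−648 = (a^2−14a+86)(−3a^3−15a^2+6a+72) + (1140a^2+1140a−6840)
  −3a^3−15a^2+6a+72 = (−(1/380)a−1/95)(1140a^2+1140a−6840) + (0)
Last nonzero remainder: 1140a^2+1140a−6840. Dividing through by 1140 gives the monic gcd a^2+a−6.

a^2+a−6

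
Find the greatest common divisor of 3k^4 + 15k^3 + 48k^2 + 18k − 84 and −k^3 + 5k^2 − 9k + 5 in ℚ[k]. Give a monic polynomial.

k − 1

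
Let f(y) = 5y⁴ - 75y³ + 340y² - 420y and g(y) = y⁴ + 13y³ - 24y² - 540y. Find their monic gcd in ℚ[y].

y² - 6y

By polynomial division,
  5y⁴ - 75y³ + 340y² - 420y = (5)(y⁴ + 13y³ - 24y² - 540y) + (-140y³ + 460y² + 2280y)
  y⁴ + 13y³ - 24y² - 540y = (-(1/140)y - 57/490)(-140y³ + 460y² + 2280y) + ((2244/49)y² - (13464/49)y)
  -140y³ + 460y² + 2280y = (-(1715/561)y - 4655/561)((2244/49)y² - (13464/49)y) + (0)
Last nonzero remainder: (2244/49)y² - (13464/49)y. Dividing through by 2244/49 gives the monic gcd y² - 6y.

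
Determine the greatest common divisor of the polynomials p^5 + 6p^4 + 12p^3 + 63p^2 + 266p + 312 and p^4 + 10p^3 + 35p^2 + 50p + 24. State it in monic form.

p^3 + 9p^2 + 26p + 24

Euclidean algorithm in ℚ[p]:
  p^5 + 6p^4 + 12p^3 + 63p^2 + 266p + 312 = (p − 4)(p^4 + 10p^3 + 35p^2 + 50p + 24) + (17p^3 + 153p^2 + 442p + 408)
  p^4 + 10p^3 + 35p^2 + 50p + 24 = ((1/17)p + 1/17)(17p^3 + 153p^2 + 442p + 408) + (0)
Last nonzero remainder: 17p^3 + 153p^2 + 442p + 408. Dividing through by 17 gives the monic gcd p^3 + 9p^2 + 26p + 24.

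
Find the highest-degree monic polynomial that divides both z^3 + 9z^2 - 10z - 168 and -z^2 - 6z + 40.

By polynomial division,
  z^3 + 9z^2 - 10z - 168 = (-z - 3)(-z^2 - 6z + 40) + (12z - 48)
  -z^2 - 6z + 40 = (-(1/12)z - 5/6)(12z - 48) + (0)
Last nonzero remainder: 12z - 48. Dividing through by 12 gives the monic gcd z - 4.

z - 4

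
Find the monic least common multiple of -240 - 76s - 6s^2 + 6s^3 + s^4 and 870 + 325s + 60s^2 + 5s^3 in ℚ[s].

-6960 - 3644s - 870s^2 + 62s^3 + 59s^4 + 12s^5 + s^6

Repeated division with remainder:
  s^4 + 6s^3 - 6s^2 - 76s - 240 = ((1/5)s - 6/5)(5s^3 + 60s^2 + 325s + 870) + (s^2 + 140s + 804)
  5s^3 + 60s^2 + 325s + 870 = (5s - 640)(s^2 + 140s + 804) + (85905s + 515430)
  s^2 + 140s + 804 = ((1/85905)s + 134/85905)(85905s + 515430) + (0)
Last nonzero remainder: 85905s + 515430. Dividing through by 85905 gives the monic gcd s + 6.
Then lcm(f, g) = f·g / gcd(f, g); expanding and making the result monic gives the answer.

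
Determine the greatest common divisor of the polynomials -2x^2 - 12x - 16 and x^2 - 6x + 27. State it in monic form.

Euclidean algorithm in ℚ[x]:
  -2x^2 - 12x - 16 = (-2)(x^2 - 6x + 27) + (-24x + 38)
  x^2 - 6x + 27 = (-(1/24)x + 53/288)(-24x + 38) + (2881/144)
  -24x + 38 = (-(3456/2881)x + 5472/2881)(2881/144) + (0)
The last nonzero remainder is the constant 2881/144, so the polynomials are coprime and gcd = 1.

1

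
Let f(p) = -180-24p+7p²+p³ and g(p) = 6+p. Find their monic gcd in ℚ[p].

6+p

Repeated division with remainder:
  p³+7p²-24p-180 = (p²+p-30)(p+6) + (0)
The last nonzero remainder p+6 is already monic.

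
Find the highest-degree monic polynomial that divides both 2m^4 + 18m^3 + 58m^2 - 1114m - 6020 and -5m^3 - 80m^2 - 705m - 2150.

Repeated division with remainder:
  2m^4 + 18m^3 + 58m^2 - 1114m - 6020 = (-(2/5)m + 14/5)(-5m^3 - 80m^2 - 705m - 2150) + (0)
Last nonzero remainder: -5m^3 - 80m^2 - 705m - 2150. Dividing through by -5 gives the monic gcd m^3 + 16m^2 + 141m + 430.

m^3 + 16m^2 + 141m + 430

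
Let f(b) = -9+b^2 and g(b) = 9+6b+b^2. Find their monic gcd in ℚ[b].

3+b

Euclidean algorithm in ℚ[b]:
  b^2-9 = (b^2+6b+9) + (-6b-18)
  b^2+6b+9 = (-(1/6)b-1/2)(-6b-18) + (0)
Last nonzero remainder: -6b-18. Dividing through by -6 gives the monic gcd b+3.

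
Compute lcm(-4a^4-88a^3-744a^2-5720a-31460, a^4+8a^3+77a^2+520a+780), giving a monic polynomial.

a^6+30a^5+374a^4+3182a^3+21537a^2+80080a+94380

By polynomial division,
  -4a^4-88a^3-744a^2-5720a-31460 = (-4)(a^4+8a^3+77a^2+520a+780) + (-56a^3-436a^2-3640a-28340)
  a^4+8a^3+77a^2+520a+780 = (-(1/56)a-3/784)(-56a^3-436a^2-3640a-28340) + ((2025/196)a^2+131625/196)
  -56a^3-436a^2-3640a-28340 = (-(10976/2025)a-85456/2025)((2025/196)a^2+131625/196) + (0)
Last nonzero remainder: (2025/196)a^2+131625/196. Dividing through by 2025/196 gives the monic gcd a^2+65.
Then lcm(f, g) = f·g / gcd(f, g); expanding and making the result monic gives the answer.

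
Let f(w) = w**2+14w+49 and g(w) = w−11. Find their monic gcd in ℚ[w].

1

Apply the Euclidean algorithm:
  w**2+14w+49 = (w+25)(w−11) + (324)
  w−11 = ((1/324)w−11/324)(324) + (0)
The last nonzero remainder is the constant 324, so the polynomials are coprime and gcd = 1.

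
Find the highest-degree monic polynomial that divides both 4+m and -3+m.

1

Apply the Euclidean algorithm:
  m+4 = (m-3) + (7)
  m-3 = ((1/7)m-3/7)(7) + (0)
The last nonzero remainder is the constant 7, so the polynomials are coprime and gcd = 1.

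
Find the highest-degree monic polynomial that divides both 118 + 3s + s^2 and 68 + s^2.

Repeated division with remainder:
  s^2 + 3s + 118 = (s^2 + 68) + (3s + 50)
  s^2 + 68 = ((1/3)s - 50/9)(3s + 50) + (3112/9)
  3s + 50 = ((27/3112)s + 225/1556)(3112/9) + (0)
The last nonzero remainder is the constant 3112/9, so the polynomials are coprime and gcd = 1.

1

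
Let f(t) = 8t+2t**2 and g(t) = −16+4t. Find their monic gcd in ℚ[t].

Repeated division with remainder:
  2t**2+8t = ((1/2)t+4)(4t−16) + (64)
  4t−16 = ((1/16)t−1/4)(64) + (0)
The last nonzero remainder is the constant 64, so the polynomials are coprime and gcd = 1.

1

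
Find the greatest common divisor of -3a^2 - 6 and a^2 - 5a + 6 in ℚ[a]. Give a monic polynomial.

1

By polynomial division,
  -3a^2 - 6 = (-3)(a^2 - 5a + 6) + (-15a + 12)
  a^2 - 5a + 6 = (-(1/15)a + 7/25)(-15a + 12) + (66/25)
  -15a + 12 = (-(125/22)a + 50/11)(66/25) + (0)
The last nonzero remainder is the constant 66/25, so the polynomials are coprime and gcd = 1.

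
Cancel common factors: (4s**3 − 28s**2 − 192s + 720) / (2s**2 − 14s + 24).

By polynomial division,
  4s**3 − 28s**2 − 192s + 720 = (2s)(2s**2 − 14s + 24) + (−240s + 720)
  2s**2 − 14s + 24 = (−(1/120)s + 1/30)(−240s + 720) + (0)
Last nonzero remainder: −240s + 720. Dividing through by −240 gives the monic gcd s − 3.
Cancel s − 3 from numerator and denominator to get the reduced form.

(2s**2 − 8s − 120)/(s − 4)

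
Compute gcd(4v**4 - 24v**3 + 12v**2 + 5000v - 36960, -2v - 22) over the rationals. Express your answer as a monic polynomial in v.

v + 11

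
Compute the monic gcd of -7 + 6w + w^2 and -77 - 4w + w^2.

7 + w

Repeated division with remainder:
  w^2 + 6w - 7 = (w^2 - 4w - 77) + (10w + 70)
  w^2 - 4w - 77 = ((1/10)w - 11/10)(10w + 70) + (0)
Last nonzero remainder: 10w + 70. Dividing through by 10 gives the monic gcd w + 7.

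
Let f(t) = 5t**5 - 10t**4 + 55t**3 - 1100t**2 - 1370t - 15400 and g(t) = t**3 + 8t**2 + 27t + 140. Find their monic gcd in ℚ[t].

Euclidean algorithm in ℚ[t]:
  5t**5 - 10t**4 + 55t**3 - 1100t**2 - 1370t - 15400 = (5t**2 - 50t + 320)(t**3 + 8t**2 + 27t + 140) + (-3010t**2 - 3010t - 60200)
  t**3 + 8t**2 + 27t + 140 = (-(1/3010)t - 1/430)(-3010t**2 - 3010t - 60200) + (0)
Last nonzero remainder: -3010t**2 - 3010t - 60200. Dividing through by -3010 gives the monic gcd t**2 + t + 20.

t**2 + t + 20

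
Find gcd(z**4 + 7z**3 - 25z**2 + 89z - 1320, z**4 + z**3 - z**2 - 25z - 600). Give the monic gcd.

z**3 - 4z**2 + 19z - 120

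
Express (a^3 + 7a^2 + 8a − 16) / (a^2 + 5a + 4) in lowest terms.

(a^2 + 3a − 4)/(a + 1)

Apply the Euclidean algorithm:
  a^3 + 7a^2 + 8a − 16 = (a + 2)(a^2 + 5a + 4) + (−6a − 24)
  a^2 + 5a + 4 = (−(1/6)a − 1/6)(−6a − 24) + (0)
Last nonzero remainder: −6a − 24. Dividing through by −6 gives the monic gcd a + 4.
Cancel a + 4 from numerator and denominator to get the reduced form.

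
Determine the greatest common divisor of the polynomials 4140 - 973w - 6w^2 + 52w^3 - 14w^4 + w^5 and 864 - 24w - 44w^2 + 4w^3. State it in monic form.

Repeated division with remainder:
  w^5 - 14w^4 + 52w^3 - 6w^2 - 973w + 4140 = ((1/4)w^2 - (3/4)w + 25/4)(4w^3 - 44w^2 - 24w + 864) + (35w^2 - 175w - 1260)
  4w^3 - 44w^2 - 24w + 864 = ((4/35)w - 24/35)(35w^2 - 175w - 1260) + (0)
Last nonzero remainder: 35w^2 - 175w - 1260. Dividing through by 35 gives the monic gcd w^2 - 5w - 36.

-36 - 5w + w^2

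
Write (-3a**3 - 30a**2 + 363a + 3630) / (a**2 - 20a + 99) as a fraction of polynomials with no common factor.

(-3a**2 - 63a - 330)/(a - 9)

Euclidean algorithm in ℚ[a]:
  -3a**3 - 30a**2 + 363a + 3630 = (-3a - 90)(a**2 - 20a + 99) + (-1140a + 12540)
  a**2 - 20a + 99 = (-(1/1140)a + 3/380)(-1140a + 12540) + (0)
Last nonzero remainder: -1140a + 12540. Dividing through by -1140 gives the monic gcd a - 11.
Cancel a - 11 from numerator and denominator to get the reduced form.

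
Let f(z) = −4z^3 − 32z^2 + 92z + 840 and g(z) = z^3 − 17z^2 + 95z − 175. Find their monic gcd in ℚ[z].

Apply the Euclidean algorithm:
  −4z^3 − 32z^2 + 92z + 840 = (−4)(z^3 − 17z^2 + 95z − 175) + (−100z^2 + 472z + 140)
  z^3 − 17z^2 + 95z − 175 = (−(1/100)z + 307/2500)(−100z^2 + 472z + 140) + ((24024/625)z − 24024/125)
  −100z^2 + 472z + 140 = (−(15625/6006)z − 625/858)((24024/625)z − 24024/125) + (0)
Last nonzero remainder: (24024/625)z − 24024/125. Dividing through by 24024/625 gives the monic gcd z − 5.

z − 5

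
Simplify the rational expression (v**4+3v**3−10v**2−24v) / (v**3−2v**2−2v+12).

Euclidean algorithm in ℚ[v]:
  v**4+3v**3−10v**2−24v = (v+5)(v**3−2v**2−2v+12) + (2v**2−26v−60)
  v**3−2v**2−2v+12 = ((1/2)v+11/2)(2v**2−26v−60) + (171v+342)
  2v**2−26v−60 = ((2/171)v−10/57)(171v+342) + (0)
Last nonzero remainder: 171v+342. Dividing through by 171 gives the monic gcd v+2.
Cancel v+2 from numerator and denominator to get the reduced form.

(v**3+v**2−12v)/(v**2−4v+6)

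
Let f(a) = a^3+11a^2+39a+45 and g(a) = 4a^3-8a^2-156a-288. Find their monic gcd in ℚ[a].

a^2+6a+9

Repeated division with remainder:
  a^3+11a^2+39a+45 = (1/4)(4a^3-8a^2-156a-288) + (13a^2+78a+117)
  4a^3-8a^2-156a-288 = ((4/13)a-32/13)(13a^2+78a+117) + (0)
Last nonzero remainder: 13a^2+78a+117. Dividing through by 13 gives the monic gcd a^2+6a+9.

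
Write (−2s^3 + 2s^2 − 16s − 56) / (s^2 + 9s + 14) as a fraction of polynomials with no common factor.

(−2s^2 + 6s − 28)/(s + 7)

Euclidean algorithm in ℚ[s]:
  −2s^3 + 2s^2 − 16s − 56 = (−2s + 20)(s^2 + 9s + 14) + (−168s − 336)
  s^2 + 9s + 14 = (−(1/168)s − 1/24)(−168s − 336) + (0)
Last nonzero remainder: −168s − 336. Dividing through by −168 gives the monic gcd s + 2.
Cancel s + 2 from numerator and denominator to get the reduced form.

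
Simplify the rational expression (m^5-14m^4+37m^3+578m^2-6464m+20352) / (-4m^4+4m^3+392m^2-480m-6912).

(-m^3+11m-424)/(4m^2+52m+144)

Repeated division with remainder:
  m^5-14m^4+37m^3+578m^2-6464m+20352 = (-(1/4)m+13/4)(-4m^4+4m^3+392m^2-480m-6912) + (122m^3-816m^2-6632m+42816)
  -4m^4+4m^3+392m^2-480m-6912 = (-(2/61)m-694/3721)(122m^3-816m^2-6632m+42816) + ((83224/3721)m^2-(1165136/3721)m+3994752/3721)
  122m^3-816m^2-6632m+42816 = ((226981/41612)m+829783/20806)((83224/3721)m^2-(1165136/3721)m+3994752/3721) + (0)
Last nonzero remainder: (83224/3721)m^2-(1165136/3721)m+3994752/3721. Dividing through by 83224/3721 gives the monic gcd m^2-14m+48.
Cancel m^2-14m+48 from numerator and denominator to get the reduced form.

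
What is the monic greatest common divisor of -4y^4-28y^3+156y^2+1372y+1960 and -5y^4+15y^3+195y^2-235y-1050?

Repeated division with remainder:
  -4y^4-28y^3+156y^2+1372y+1960 = (4/5)(-5y^4+15y^3+195y^2-235y-1050) + (-40y^3+1560y+2800)
  -5y^4+15y^3+195y^2-235y-1050 = ((1/8)y-3/8)(-40y^3+1560y+2800) + (0)
Last nonzero remainder: -40y^3+1560y+2800. Dividing through by -40 gives the monic gcd y^3-39y-70.

y^3-39y-70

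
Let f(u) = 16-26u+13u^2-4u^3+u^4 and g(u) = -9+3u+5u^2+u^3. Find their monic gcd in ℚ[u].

-1+u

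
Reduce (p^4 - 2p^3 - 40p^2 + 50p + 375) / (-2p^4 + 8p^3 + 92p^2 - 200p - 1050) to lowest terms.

By polynomial division,
  p^4 - 2p^3 - 40p^2 + 50p + 375 = (-1/2)(-2p^4 + 8p^3 + 92p^2 - 200p - 1050) + (2p^3 + 6p^2 - 50p - 150)
  -2p^4 + 8p^3 + 92p^2 - 200p - 1050 = (-p + 7)(2p^3 + 6p^2 - 50p - 150) + (0)
Last nonzero remainder: 2p^3 + 6p^2 - 50p - 150. Dividing through by 2 gives the monic gcd p^3 + 3p^2 - 25p - 75.
Cancel p^3 + 3p^2 - 25p - 75 from numerator and denominator to get the reduced form.

(-p + 5)/(2p - 14)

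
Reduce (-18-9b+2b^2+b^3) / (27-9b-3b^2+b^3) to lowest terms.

(2+b)/(-3+b)

By polynomial division,
  b^3+2b^2-9b-18 = (b^3-3b^2-9b+27) + (5b^2-45)
  b^3-3b^2-9b+27 = ((1/5)b-3/5)(5b^2-45) + (0)
Last nonzero remainder: 5b^2-45. Dividing through by 5 gives the monic gcd b^2-9.
Cancel b^2-9 from numerator and denominator to get the reduced form.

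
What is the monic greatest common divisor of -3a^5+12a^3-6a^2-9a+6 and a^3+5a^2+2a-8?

a^2+a-2

Repeated division with remainder:
  -3a^5+12a^3-6a^2-9a+6 = (-3a^2+15a-57)(a^3+5a^2+2a-8) + (225a^2+225a-450)
  a^3+5a^2+2a-8 = ((1/225)a+4/225)(225a^2+225a-450) + (0)
Last nonzero remainder: 225a^2+225a-450. Dividing through by 225 gives the monic gcd a^2+a-2.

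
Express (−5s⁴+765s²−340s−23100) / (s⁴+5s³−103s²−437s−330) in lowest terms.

(−5s²+5s+210)/(s²+4s+3)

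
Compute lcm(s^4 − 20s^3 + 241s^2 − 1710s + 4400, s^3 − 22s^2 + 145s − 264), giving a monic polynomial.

Euclidean algorithm in ℚ[s]:
  s^4 − 20s^3 + 241s^2 − 1710s + 4400 = (s + 2)(s^3 − 22s^2 + 145s − 264) + (140s^2 − 1736s + 4928)
  s^3 − 22s^2 + 145s − 264 = ((1/140)s − 12/175)(140s^2 − 1736s + 4928) + (−(231/25)s + 1848/25)
  140s^2 − 1736s + 4928 = (−(500/33)s + 200/3)(−(231/25)s + 1848/25) + (0)
Last nonzero remainder: −(231/25)s + 1848/25. Dividing through by −231/25 gives the monic gcd s − 8.
Then lcm(f, g) = f·g / gcd(f, g); expanding and making the result monic gives the answer.

s^6 − 34s^5 + 554s^4 − 5744s^3 + 36293s^2 − 118030s + 145200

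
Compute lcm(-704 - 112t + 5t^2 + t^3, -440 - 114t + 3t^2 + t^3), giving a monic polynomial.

-28160 - 14336t - 2072t^2 - 2t^3 + 19t^4 + t^5

Repeated division with remainder:
  t^3 + 5t^2 - 112t - 704 = (t^3 + 3t^2 - 114t - 440) + (2t^2 + 2t - 264)
  t^3 + 3t^2 - 114t - 440 = ((1/2)t + 1)(2t^2 + 2t - 264) + (16t - 176)
  2t^2 + 2t - 264 = ((1/8)t + 3/2)(16t - 176) + (0)
Last nonzero remainder: 16t - 176. Dividing through by 16 gives the monic gcd t - 11.
Then lcm(f, g) = f·g / gcd(f, g); expanding and making the result monic gives the answer.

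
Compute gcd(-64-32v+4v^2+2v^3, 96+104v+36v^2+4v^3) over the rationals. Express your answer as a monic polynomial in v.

8+6v+v^2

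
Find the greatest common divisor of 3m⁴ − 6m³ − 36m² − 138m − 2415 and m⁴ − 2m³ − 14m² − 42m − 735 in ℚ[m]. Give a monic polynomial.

m² − 2m − 35

Apply the Euclidean algorithm:
  3m⁴ − 6m³ − 36m² − 138m − 2415 = (3)(m⁴ − 2m³ − 14m² − 42m − 735) + (6m² − 12m − 210)
  m⁴ − 2m³ − 14m² − 42m − 735 = ((1/6)m² + 7/2)(6m² − 12m − 210) + (0)
Last nonzero remainder: 6m² − 12m − 210. Dividing through by 6 gives the monic gcd m² − 2m − 35.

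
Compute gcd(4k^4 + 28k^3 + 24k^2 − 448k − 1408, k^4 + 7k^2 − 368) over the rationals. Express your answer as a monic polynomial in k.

k^2 − 16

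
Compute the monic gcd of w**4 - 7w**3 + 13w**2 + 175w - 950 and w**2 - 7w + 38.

w**2 - 7w + 38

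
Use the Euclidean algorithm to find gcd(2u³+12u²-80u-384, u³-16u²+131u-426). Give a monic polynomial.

u-6

Euclidean algorithm in ℚ[u]:
  2u³+12u²-80u-384 = (2)(u³-16u²+131u-426) + (44u²-342u+468)
  u³-16u²+131u-426 = ((1/44)u-181/968)(44u²-342u+468) + ((27305/484)u-81915/242)
  44u²-342u+468 = ((21296/27305)u-37752/27305)((27305/484)u-81915/242) + (0)
Last nonzero remainder: (27305/484)u-81915/242. Dividing through by 27305/484 gives the monic gcd u-6.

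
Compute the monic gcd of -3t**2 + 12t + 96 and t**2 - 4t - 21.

1

Repeated division with remainder:
  -3t**2 + 12t + 96 = (-3)(t**2 - 4t - 21) + (33)
  t**2 - 4t - 21 = ((1/33)t**2 - (4/33)t - 7/11)(33) + (0)
The last nonzero remainder is the constant 33, so the polynomials are coprime and gcd = 1.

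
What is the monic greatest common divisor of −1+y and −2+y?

Apply the Euclidean algorithm:
  y−1 = (y−2) + (1)
  y−2 = (y−2)(1) + (0)
The last nonzero remainder is the constant 1, so the polynomials are coprime and gcd = 1.

1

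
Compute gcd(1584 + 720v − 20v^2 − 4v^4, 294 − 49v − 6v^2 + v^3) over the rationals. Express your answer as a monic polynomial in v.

−6 + v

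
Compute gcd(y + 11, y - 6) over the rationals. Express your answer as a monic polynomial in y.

Apply the Euclidean algorithm:
  y + 11 = (y - 6) + (17)
  y - 6 = ((1/17)y - 6/17)(17) + (0)
The last nonzero remainder is the constant 17, so the polynomials are coprime and gcd = 1.

1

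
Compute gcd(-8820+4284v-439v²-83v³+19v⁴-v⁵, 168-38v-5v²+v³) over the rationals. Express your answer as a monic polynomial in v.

Euclidean algorithm in ℚ[v]:
  -v⁵+19v⁴-83v³-439v²+4284v-8820 = (-v²+14v-51)(v³-5v²-38v+168) + (6v²-6v-252)
  v³-5v²-38v+168 = ((1/6)v-2/3)(6v²-6v-252) + (0)
Last nonzero remainder: 6v²-6v-252. Dividing through by 6 gives the monic gcd v²-v-42.

-42-v+v²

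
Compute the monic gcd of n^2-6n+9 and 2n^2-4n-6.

Euclidean algorithm in ℚ[n]:
  n^2-6n+9 = (1/2)(2n^2-4n-6) + (-4n+12)
  2n^2-4n-6 = (-(1/2)n-1/2)(-4n+12) + (0)
Last nonzero remainder: -4n+12. Dividing through by -4 gives the monic gcd n-3.

n-3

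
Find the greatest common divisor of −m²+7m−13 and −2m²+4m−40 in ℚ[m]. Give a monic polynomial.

1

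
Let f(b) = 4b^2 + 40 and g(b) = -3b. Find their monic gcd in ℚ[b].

1

By polynomial division,
  4b^2 + 40 = (-(4/3)b)(-3b) + (40)
  -3b = (-(3/40)b)(40) + (0)
The last nonzero remainder is the constant 40, so the polynomials are coprime and gcd = 1.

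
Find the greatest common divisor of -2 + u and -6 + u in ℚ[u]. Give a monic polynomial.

1

Euclidean algorithm in ℚ[u]:
  u - 2 = (u - 6) + (4)
  u - 6 = ((1/4)u - 3/2)(4) + (0)
The last nonzero remainder is the constant 4, so the polynomials are coprime and gcd = 1.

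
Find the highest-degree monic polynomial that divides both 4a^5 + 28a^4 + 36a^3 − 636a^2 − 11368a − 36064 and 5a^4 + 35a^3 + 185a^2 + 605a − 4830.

Apply the Euclidean algorithm:
  4a^5 + 28a^4 + 36a^3 − 636a^2 − 11368a − 36064 = ((4/5)a)(5a^4 + 35a^3 + 185a^2 + 605a − 4830) + (−112a^3 − 1120a^2 − 7504a − 36064)
  5a^4 + 35a^3 + 185a^2 + 605a − 4830 = (−(5/112)a + 15/112)(−112a^3 − 1120a^2 − 7504a − 36064) + (0)
Last nonzero remainder: −112a^3 − 1120a^2 − 7504a − 36064. Dividing through by −112 gives the monic gcd a^3 + 10a^2 + 67a + 322.

a^3 + 10a^2 + 67a + 322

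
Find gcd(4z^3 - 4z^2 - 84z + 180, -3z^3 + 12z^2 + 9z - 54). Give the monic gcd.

Apply the Euclidean algorithm:
  4z^3 - 4z^2 - 84z + 180 = (-4/3)(-3z^3 + 12z^2 + 9z - 54) + (12z^2 - 72z + 108)
  -3z^3 + 12z^2 + 9z - 54 = (-(1/4)z - 1/2)(12z^2 - 72z + 108) + (0)
Last nonzero remainder: 12z^2 - 72z + 108. Dividing through by 12 gives the monic gcd z^2 - 6z + 9.

z^2 - 6z + 9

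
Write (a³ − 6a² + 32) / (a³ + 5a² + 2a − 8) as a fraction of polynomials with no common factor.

Euclidean algorithm in ℚ[a]:
  a³ − 6a² + 32 = (a³ + 5a² + 2a − 8) + (−11a² − 2a + 40)
  a³ + 5a² + 2a − 8 = (−(1/11)a − 53/121)(−11a² − 2a + 40) + ((576/121)a + 1152/121)
  −11a² − 2a + 40 = (−(1331/576)a + 605/144)((576/121)a + 1152/121) + (0)
Last nonzero remainder: (576/121)a + 1152/121. Dividing through by 576/121 gives the monic gcd a + 2.
Cancel a + 2 from numerator and denominator to get the reduced form.

(a² − 8a + 16)/(a² + 3a − 4)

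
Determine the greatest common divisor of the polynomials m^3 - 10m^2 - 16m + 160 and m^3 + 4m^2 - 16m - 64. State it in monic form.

m^2 - 16

Repeated division with remainder:
  m^3 - 10m^2 - 16m + 160 = (m^3 + 4m^2 - 16m - 64) + (-14m^2 + 224)
  m^3 + 4m^2 - 16m - 64 = (-(1/14)m - 2/7)(-14m^2 + 224) + (0)
Last nonzero remainder: -14m^2 + 224. Dividing through by -14 gives the monic gcd m^2 - 16.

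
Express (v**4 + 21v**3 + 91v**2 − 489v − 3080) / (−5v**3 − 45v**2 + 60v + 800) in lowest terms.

By polynomial division,
  v**4 + 21v**3 + 91v**2 − 489v − 3080 = (−(1/5)v − 12/5)(−5v**3 − 45v**2 + 60v + 800) + (−5v**2 − 185v − 1160)
  −5v**3 − 45v**2 + 60v + 800 = (v − 28)(−5v**2 − 185v − 1160) + (−3960v − 31680)
  −5v**2 − 185v − 1160 = ((1/792)v + 29/792)(−3960v − 31680) + (0)
Last nonzero remainder: −3960v − 31680. Dividing through by −3960 gives the monic gcd v + 8.
Cancel v + 8 from numerator and denominator to get the reduced form.

(−v**3 − 13v**2 + 13v + 385)/(5v**2 + 5v − 100)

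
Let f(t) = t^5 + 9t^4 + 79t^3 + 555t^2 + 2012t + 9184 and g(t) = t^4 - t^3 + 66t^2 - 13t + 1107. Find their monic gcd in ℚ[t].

Apply the Euclidean algorithm:
  t^5 + 9t^4 + 79t^3 + 555t^2 + 2012t + 9184 = (t + 10)(t^4 - t^3 + 66t^2 - 13t + 1107) + (23t^3 - 92t^2 + 1035t - 1886)
  t^4 - t^3 + 66t^2 - 13t + 1107 = ((1/23)t + 3/23)(23t^3 - 92t^2 + 1035t - 1886) + (33t^2 - 66t + 1353)
  23t^3 - 92t^2 + 1035t - 1886 = ((23/33)t - 46/33)(33t^2 - 66t + 1353) + (0)
Last nonzero remainder: 33t^2 - 66t + 1353. Dividing through by 33 gives the monic gcd t^2 - 2t + 41.

t^2 - 2t + 41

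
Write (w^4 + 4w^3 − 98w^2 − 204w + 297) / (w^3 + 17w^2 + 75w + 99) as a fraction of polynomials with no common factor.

(w^2 − 10w + 9)/(w + 3)

By polynomial division,
  w^4 + 4w^3 − 98w^2 − 204w + 297 = (w − 13)(w^3 + 17w^2 + 75w + 99) + (48w^2 + 672w + 1584)
  w^3 + 17w^2 + 75w + 99 = ((1/48)w + 1/16)(48w^2 + 672w + 1584) + (0)
Last nonzero remainder: 48w^2 + 672w + 1584. Dividing through by 48 gives the monic gcd w^2 + 14w + 33.
Cancel w^2 + 14w + 33 from numerator and denominator to get the reduced form.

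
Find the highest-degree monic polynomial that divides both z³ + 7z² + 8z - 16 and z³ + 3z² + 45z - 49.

z - 1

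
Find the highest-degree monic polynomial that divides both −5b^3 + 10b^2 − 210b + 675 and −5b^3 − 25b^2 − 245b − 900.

By polynomial division,
  −5b^3 + 10b^2 − 210b + 675 = (−5b^3 − 25b^2 − 245b − 900) + (35b^2 + 35b + 1575)
  −5b^3 − 25b^2 − 245b − 900 = (−(1/7)b − 4/7)(35b^2 + 35b + 1575) + (0)
Last nonzero remainder: 35b^2 + 35b + 1575. Dividing through by 35 gives the monic gcd b^2 + b + 45.

b^2 + b + 45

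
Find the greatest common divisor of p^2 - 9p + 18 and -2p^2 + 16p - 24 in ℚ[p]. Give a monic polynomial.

Euclidean algorithm in ℚ[p]:
  p^2 - 9p + 18 = (-1/2)(-2p^2 + 16p - 24) + (-p + 6)
  -2p^2 + 16p - 24 = (2p - 4)(-p + 6) + (0)
Last nonzero remainder: -p + 6. Dividing through by -1 gives the monic gcd p - 6.

p - 6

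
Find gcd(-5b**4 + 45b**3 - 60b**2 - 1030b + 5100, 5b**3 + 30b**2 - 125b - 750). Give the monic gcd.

By polynomial division,
  -5b**4 + 45b**3 - 60b**2 - 1030b + 5100 = (-b + 15)(5b**3 + 30b**2 - 125b - 750) + (-635b**2 + 95b + 16350)
  5b**3 + 30b**2 - 125b - 750 = (-(1/127)b - 781/16129)(-635b**2 + 95b + 16350) + ((134520/16129)b + 672600/16129)
  -635b**2 + 95b + 16350 = (-(2048383/26904)b + 1758061/4484)((134520/16129)b + 672600/16129) + (0)
Last nonzero remainder: (134520/16129)b + 672600/16129. Dividing through by 134520/16129 gives the monic gcd b + 5.

b + 5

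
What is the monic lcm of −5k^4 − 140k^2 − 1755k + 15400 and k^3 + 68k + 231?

k^5 + 3k^4 + 28k^3 + 435k^2 − 2027k − 9240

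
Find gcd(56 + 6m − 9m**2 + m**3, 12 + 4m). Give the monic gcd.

Repeated division with remainder:
  m**3 − 9m**2 + 6m + 56 = ((1/4)m**2 − 3m + 21/2)(4m + 12) + (−70)
  4m + 12 = (−(2/35)m − 6/35)(−70) + (0)
The last nonzero remainder is the constant −70, so the polynomials are coprime and gcd = 1.

1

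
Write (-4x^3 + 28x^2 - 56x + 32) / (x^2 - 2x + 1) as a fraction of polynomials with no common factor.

(-4x^2 + 24x - 32)/(x - 1)

Repeated division with remainder:
  -4x^3 + 28x^2 - 56x + 32 = (-4x + 20)(x^2 - 2x + 1) + (-12x + 12)
  x^2 - 2x + 1 = (-(1/12)x + 1/12)(-12x + 12) + (0)
Last nonzero remainder: -12x + 12. Dividing through by -12 gives the monic gcd x - 1.
Cancel x - 1 from numerator and denominator to get the reduced form.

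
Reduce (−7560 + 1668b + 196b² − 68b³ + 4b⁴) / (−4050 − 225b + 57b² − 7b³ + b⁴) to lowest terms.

(168 − 52b + 4b²)/(90 − 3b + b²)

Apply the Euclidean algorithm:
  4b⁴ − 68b³ + 196b² + 1668b − 7560 = (4)(b⁴ − 7b³ + 57b² − 225b − 4050) + (−40b³ − 32b² + 2568b + 8640)
  b⁴ − 7b³ + 57b² − 225b − 4050 = (−(1/40)b + 39/200)(−40b³ − 32b² + 2568b + 8640) + ((3186/25)b² − (12744/25)b − 28674/5)
  −40b³ − 32b² + 2568b + 8640 = (−(500/1593)b − 800/531)((3186/25)b² − (12744/25)b − 28674/5) + (0)
Last nonzero remainder: (3186/25)b² − (12744/25)b − 28674/5. Dividing through by 3186/25 gives the monic gcd b² − 4b − 45.
Cancel b² − 4b − 45 from numerator and denominator to get the reduced form.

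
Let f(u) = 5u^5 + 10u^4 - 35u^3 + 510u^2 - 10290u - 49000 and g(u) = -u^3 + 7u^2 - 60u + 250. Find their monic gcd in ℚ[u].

u^2 - 2u + 50

Repeated division with remainder:
  5u^5 + 10u^4 - 35u^3 + 510u^2 - 10290u - 49000 = (-5u^2 - 45u + 20)(-u^3 + 7u^2 - 60u + 250) + (-1080u^2 + 2160u - 54000)
  -u^3 + 7u^2 - 60u + 250 = ((1/1080)u - 1/216)(-1080u^2 + 2160u - 54000) + (0)
Last nonzero remainder: -1080u^2 + 2160u - 54000. Dividing through by -1080 gives the monic gcd u^2 - 2u + 50.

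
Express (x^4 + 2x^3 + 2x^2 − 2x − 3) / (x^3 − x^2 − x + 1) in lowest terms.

Repeated division with remainder:
  x^4 + 2x^3 + 2x^2 − 2x − 3 = (x + 3)(x^3 − x^2 − x + 1) + (6x^2 − 6)
  x^3 − x^2 − x + 1 = ((1/6)x − 1/6)(6x^2 − 6) + (0)
Last nonzero remainder: 6x^2 − 6. Dividing through by 6 gives the monic gcd x^2 − 1.
Cancel x^2 − 1 from numerator and denominator to get the reduced form.

(x^2 + 2x + 3)/(x − 1)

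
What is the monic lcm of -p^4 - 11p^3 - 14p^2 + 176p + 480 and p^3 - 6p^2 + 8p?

p^6 + 9p^5 - 8p^4 - 204p^3 - 128p^2 + 960p

Euclidean algorithm in ℚ[p]:
  -p^4 - 11p^3 - 14p^2 + 176p + 480 = (-p - 17)(p^3 - 6p^2 + 8p) + (-108p^2 + 312p + 480)
  p^3 - 6p^2 + 8p = (-(1/108)p + 7/243)(-108p^2 + 312p + 480) + ((280/81)p - 1120/81)
  -108p^2 + 312p + 480 = (-(2187/70)p - 243/7)((280/81)p - 1120/81) + (0)
Last nonzero remainder: (280/81)p - 1120/81. Dividing through by 280/81 gives the monic gcd p - 4.
Then lcm(f, g) = f·g / gcd(f, g); expanding and making the result monic gives the answer.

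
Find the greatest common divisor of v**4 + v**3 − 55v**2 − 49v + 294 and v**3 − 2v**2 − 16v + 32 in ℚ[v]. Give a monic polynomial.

By polynomial division,
  v**4 + v**3 − 55v**2 − 49v + 294 = (v + 3)(v**3 − 2v**2 − 16v + 32) + (−33v**2 − 33v + 198)
  v**3 − 2v**2 − 16v + 32 = (−(1/33)v + 1/11)(−33v**2 − 33v + 198) + (−7v + 14)
  −33v**2 − 33v + 198 = ((33/7)v + 99/7)(−7v + 14) + (0)
Last nonzero remainder: −7v + 14. Dividing through by −7 gives the monic gcd v − 2.

v − 2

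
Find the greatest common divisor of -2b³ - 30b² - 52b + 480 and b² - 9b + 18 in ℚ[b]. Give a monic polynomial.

Repeated division with remainder:
  -2b³ - 30b² - 52b + 480 = (-2b - 48)(b² - 9b + 18) + (-448b + 1344)
  b² - 9b + 18 = (-(1/448)b + 3/224)(-448b + 1344) + (0)
Last nonzero remainder: -448b + 1344. Dividing through by -448 gives the monic gcd b - 3.

b - 3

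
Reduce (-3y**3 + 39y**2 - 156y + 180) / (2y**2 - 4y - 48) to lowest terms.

(-3y**2 + 21y - 30)/(2y + 8)

Repeated division with remainder:
  -3y**3 + 39y**2 - 156y + 180 = (-(3/2)y + 33/2)(2y**2 - 4y - 48) + (-162y + 972)
  2y**2 - 4y - 48 = (-(1/81)y - 4/81)(-162y + 972) + (0)
Last nonzero remainder: -162y + 972. Dividing through by -162 gives the monic gcd y - 6.
Cancel y - 6 from numerator and denominator to get the reduced form.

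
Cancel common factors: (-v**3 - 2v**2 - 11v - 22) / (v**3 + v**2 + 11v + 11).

Apply the Euclidean algorithm:
  -v**3 - 2v**2 - 11v - 22 = (-1)(v**3 + v**2 + 11v + 11) + (-v**2 - 11)
  v**3 + v**2 + 11v + 11 = (-v - 1)(-v**2 - 11) + (0)
Last nonzero remainder: -v**2 - 11. Dividing through by -1 gives the monic gcd v**2 + 11.
Cancel v**2 + 11 from numerator and denominator to get the reduced form.

(-v - 2)/(v + 1)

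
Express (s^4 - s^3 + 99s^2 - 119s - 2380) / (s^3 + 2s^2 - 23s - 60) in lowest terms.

Apply the Euclidean algorithm:
  s^4 - s^3 + 99s^2 - 119s - 2380 = (s - 3)(s^3 + 2s^2 - 23s - 60) + (128s^2 - 128s - 2560)
  s^3 + 2s^2 - 23s - 60 = ((1/128)s + 3/128)(128s^2 - 128s - 2560) + (0)
Last nonzero remainder: 128s^2 - 128s - 2560. Dividing through by 128 gives the monic gcd s^2 - s - 20.
Cancel s^2 - s - 20 from numerator and denominator to get the reduced form.

(s^2 + 119)/(s + 3)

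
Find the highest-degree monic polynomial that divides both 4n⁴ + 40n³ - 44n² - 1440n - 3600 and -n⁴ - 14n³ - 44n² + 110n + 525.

By polynomial division,
  4n⁴ + 40n³ - 44n² - 1440n - 3600 = (-4)(-n⁴ - 14n³ - 44n² + 110n + 525) + (-16n³ - 220n² - 1000n - 1500)
  -n⁴ - 14n³ - 44n² + 110n + 525 = ((1/16)n + 1/64)(-16n³ - 220n² - 1000n - 1500) + ((351/16)n² + (1755/8)n + 8775/16)
  -16n³ - 220n² - 1000n - 1500 = (-(256/351)n - 320/117)((351/16)n² + (1755/8)n + 8775/16) + (0)
Last nonzero remainder: (351/16)n² + (1755/8)n + 8775/16. Dividing through by 351/16 gives the monic gcd n² + 10n + 25.

n² + 10n + 25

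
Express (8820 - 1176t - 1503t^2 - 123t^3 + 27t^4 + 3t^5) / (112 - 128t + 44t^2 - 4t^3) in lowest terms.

(-630 - 321t - 54t^2 - 3t^3)/(-8 + 4t)

Euclidean algorithm in ℚ[t]:
  3t^5 + 27t^4 - 123t^3 - 1503t^2 - 1176t + 8820 = (-(3/4)t^2 - 15t - 441/4)(-4t^3 + 44t^2 - 128t + 112) + (1512t^2 - 13608t + 21168)
  -4t^3 + 44t^2 - 128t + 112 = (-(1/378)t + 1/189)(1512t^2 - 13608t + 21168) + (0)
Last nonzero remainder: 1512t^2 - 13608t + 21168. Dividing through by 1512 gives the monic gcd t^2 - 9t + 14.
Cancel t^2 - 9t + 14 from numerator and denominator to get the reduced form.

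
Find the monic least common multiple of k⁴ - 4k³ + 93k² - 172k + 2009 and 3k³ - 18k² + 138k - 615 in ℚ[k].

k⁵ - 9k⁴ + 113k³ - 637k² + 2869k - 10045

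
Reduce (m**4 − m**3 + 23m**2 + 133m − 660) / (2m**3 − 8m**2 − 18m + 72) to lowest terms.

By polynomial division,
  m**4 − m**3 + 23m**2 + 133m − 660 = ((1/2)m + 3/2)(2m**3 − 8m**2 − 18m + 72) + (44m**2 + 124m − 768)
  2m**3 − 8m**2 − 18m + 72 = ((1/22)m − 75/242)(44m**2 + 124m − 768) + ((6696/121)m − 20088/121)
  44m**2 + 124m − 768 = ((1331/1674)m + 3872/837)((6696/121)m − 20088/121) + (0)
Last nonzero remainder: (6696/121)m − 20088/121. Dividing through by 6696/121 gives the monic gcd m − 3.
Cancel m − 3 from numerator and denominator to get the reduced form.

(m**3 + 2m**2 + 29m + 220)/(2m**2 − 2m − 24)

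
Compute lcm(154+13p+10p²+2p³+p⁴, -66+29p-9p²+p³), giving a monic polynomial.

Euclidean algorithm in ℚ[p]:
  p⁴+2p³+10p²+13p+154 = (p+11)(p³-9p²+29p-66) + (80p²-240p+880)
  p³-9p²+29p-66 = ((1/80)p-3/40)(80p²-240p+880) + (0)
Last nonzero remainder: 80p²-240p+880. Dividing through by 80 gives the monic gcd p²-3p+11.
Then lcm(f, g) = f·g / gcd(f, g); expanding and making the result monic gives the answer.

-924+76p-47p²-2p³-4p⁴+p⁵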